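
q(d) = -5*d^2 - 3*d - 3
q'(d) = -10*d - 3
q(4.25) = -106.06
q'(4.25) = -45.50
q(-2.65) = -30.16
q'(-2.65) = 23.50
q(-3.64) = -58.33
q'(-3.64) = 33.40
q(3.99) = -94.57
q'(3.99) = -42.90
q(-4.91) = -108.81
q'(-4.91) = 46.10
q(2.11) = -31.59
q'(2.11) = -24.10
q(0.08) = -3.27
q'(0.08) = -3.80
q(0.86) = -9.28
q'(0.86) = -11.60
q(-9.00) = -381.00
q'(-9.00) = 87.00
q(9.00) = -435.00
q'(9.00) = -93.00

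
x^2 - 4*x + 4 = (x - 2)^2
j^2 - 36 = (j - 6)*(j + 6)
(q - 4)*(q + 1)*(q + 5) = q^3 + 2*q^2 - 19*q - 20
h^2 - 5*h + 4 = (h - 4)*(h - 1)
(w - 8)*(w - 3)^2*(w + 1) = w^4 - 13*w^3 + 43*w^2 - 15*w - 72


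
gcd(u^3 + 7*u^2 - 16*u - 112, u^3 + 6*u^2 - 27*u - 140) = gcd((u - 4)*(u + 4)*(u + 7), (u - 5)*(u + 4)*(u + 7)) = u^2 + 11*u + 28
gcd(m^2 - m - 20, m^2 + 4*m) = m + 4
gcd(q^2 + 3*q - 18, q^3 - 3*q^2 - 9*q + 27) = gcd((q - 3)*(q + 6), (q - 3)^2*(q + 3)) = q - 3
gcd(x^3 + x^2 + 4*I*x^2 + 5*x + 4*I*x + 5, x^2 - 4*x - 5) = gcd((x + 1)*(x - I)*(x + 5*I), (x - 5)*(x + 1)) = x + 1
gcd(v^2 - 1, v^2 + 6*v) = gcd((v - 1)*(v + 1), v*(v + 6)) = 1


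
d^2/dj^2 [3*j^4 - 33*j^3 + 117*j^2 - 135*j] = 36*j^2 - 198*j + 234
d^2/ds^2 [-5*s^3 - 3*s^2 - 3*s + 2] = -30*s - 6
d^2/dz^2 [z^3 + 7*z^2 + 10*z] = 6*z + 14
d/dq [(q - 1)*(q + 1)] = 2*q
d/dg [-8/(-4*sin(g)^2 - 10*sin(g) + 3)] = -16*(4*sin(g) + 5)*cos(g)/(4*sin(g)^2 + 10*sin(g) - 3)^2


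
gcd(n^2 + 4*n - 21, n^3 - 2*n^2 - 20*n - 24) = 1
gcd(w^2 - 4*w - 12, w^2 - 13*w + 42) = w - 6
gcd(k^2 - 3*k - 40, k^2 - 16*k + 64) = k - 8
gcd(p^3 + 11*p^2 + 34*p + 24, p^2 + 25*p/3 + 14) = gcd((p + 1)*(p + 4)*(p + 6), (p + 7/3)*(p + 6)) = p + 6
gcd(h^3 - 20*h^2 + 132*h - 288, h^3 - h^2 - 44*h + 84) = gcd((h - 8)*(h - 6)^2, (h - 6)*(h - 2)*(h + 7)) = h - 6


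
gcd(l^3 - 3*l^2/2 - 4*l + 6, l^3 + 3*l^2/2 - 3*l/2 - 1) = l + 2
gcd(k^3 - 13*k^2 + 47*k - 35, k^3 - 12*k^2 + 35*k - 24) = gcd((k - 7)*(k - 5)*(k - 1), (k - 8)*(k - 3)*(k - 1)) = k - 1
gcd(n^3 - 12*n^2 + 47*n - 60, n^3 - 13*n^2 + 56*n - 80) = n^2 - 9*n + 20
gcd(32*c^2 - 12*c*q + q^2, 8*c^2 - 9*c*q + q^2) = -8*c + q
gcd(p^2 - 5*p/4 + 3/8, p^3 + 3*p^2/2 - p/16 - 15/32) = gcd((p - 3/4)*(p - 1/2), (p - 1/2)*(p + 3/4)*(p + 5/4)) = p - 1/2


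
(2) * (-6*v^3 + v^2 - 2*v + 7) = -12*v^3 + 2*v^2 - 4*v + 14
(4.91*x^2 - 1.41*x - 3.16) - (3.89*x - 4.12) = 4.91*x^2 - 5.3*x + 0.96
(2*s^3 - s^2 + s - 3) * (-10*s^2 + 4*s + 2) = -20*s^5 + 18*s^4 - 10*s^3 + 32*s^2 - 10*s - 6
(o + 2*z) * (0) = 0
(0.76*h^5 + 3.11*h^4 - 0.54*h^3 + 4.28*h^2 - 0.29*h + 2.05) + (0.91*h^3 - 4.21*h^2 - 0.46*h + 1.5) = 0.76*h^5 + 3.11*h^4 + 0.37*h^3 + 0.0700000000000003*h^2 - 0.75*h + 3.55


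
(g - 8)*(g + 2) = g^2 - 6*g - 16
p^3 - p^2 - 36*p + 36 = (p - 6)*(p - 1)*(p + 6)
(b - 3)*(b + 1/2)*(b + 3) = b^3 + b^2/2 - 9*b - 9/2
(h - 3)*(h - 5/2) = h^2 - 11*h/2 + 15/2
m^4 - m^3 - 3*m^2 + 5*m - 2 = (m - 1)^3*(m + 2)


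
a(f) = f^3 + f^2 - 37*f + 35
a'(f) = 3*f^2 + 2*f - 37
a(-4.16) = 134.23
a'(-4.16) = 6.60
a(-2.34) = 114.24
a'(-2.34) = -25.25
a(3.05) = -40.17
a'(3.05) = -2.99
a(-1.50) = 89.38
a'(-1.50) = -33.25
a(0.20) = 27.65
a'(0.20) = -36.48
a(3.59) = -38.67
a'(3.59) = 8.84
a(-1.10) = 75.58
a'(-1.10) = -35.57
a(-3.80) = 135.17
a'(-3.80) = -1.28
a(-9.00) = -280.00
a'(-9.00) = 188.00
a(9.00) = 512.00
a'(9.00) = 224.00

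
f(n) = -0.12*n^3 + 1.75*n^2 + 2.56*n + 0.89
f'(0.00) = 2.56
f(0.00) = 0.89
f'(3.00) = 9.82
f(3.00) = 21.08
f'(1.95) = 8.02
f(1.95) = 11.65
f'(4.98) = 11.06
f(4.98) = 42.22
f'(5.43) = 10.95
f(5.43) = 47.18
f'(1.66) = 7.38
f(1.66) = 9.41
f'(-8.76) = -55.73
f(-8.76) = 193.42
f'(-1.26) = -2.42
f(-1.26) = 0.68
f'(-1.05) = -1.51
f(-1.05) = 0.27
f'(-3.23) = -12.50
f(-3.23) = 14.92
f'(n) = -0.36*n^2 + 3.5*n + 2.56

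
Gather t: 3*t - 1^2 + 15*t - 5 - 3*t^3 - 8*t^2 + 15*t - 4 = -3*t^3 - 8*t^2 + 33*t - 10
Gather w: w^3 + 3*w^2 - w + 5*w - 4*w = w^3 + 3*w^2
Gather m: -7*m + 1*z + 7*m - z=0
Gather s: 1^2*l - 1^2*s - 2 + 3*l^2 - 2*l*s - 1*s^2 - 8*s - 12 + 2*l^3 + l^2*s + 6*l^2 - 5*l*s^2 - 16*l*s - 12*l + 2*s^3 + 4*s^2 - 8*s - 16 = 2*l^3 + 9*l^2 - 11*l + 2*s^3 + s^2*(3 - 5*l) + s*(l^2 - 18*l - 17) - 30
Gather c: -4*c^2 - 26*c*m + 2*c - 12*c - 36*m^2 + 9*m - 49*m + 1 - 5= -4*c^2 + c*(-26*m - 10) - 36*m^2 - 40*m - 4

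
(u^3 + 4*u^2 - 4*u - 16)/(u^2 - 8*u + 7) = (u^3 + 4*u^2 - 4*u - 16)/(u^2 - 8*u + 7)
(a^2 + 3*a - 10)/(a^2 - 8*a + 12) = (a + 5)/(a - 6)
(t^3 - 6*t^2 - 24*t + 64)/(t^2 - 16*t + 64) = (t^2 + 2*t - 8)/(t - 8)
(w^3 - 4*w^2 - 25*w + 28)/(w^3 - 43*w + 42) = (w^2 - 3*w - 28)/(w^2 + w - 42)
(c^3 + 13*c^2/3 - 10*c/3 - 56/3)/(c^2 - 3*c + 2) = (3*c^2 + 19*c + 28)/(3*(c - 1))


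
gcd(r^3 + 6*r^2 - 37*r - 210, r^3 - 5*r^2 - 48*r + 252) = r^2 + r - 42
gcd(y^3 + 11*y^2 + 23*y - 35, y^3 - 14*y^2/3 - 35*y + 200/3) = y + 5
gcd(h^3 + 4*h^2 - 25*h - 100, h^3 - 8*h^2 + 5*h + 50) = h - 5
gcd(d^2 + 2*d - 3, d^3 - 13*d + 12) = d - 1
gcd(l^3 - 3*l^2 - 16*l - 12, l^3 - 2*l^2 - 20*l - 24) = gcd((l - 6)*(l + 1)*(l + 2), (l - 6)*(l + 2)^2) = l^2 - 4*l - 12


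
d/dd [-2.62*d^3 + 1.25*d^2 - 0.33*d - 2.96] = -7.86*d^2 + 2.5*d - 0.33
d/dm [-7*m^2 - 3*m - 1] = -14*m - 3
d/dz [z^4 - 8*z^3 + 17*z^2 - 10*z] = 4*z^3 - 24*z^2 + 34*z - 10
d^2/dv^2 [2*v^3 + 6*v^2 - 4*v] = 12*v + 12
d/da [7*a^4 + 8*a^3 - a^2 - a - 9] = 28*a^3 + 24*a^2 - 2*a - 1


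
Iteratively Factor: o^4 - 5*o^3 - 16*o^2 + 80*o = (o)*(o^3 - 5*o^2 - 16*o + 80) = o*(o - 5)*(o^2 - 16) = o*(o - 5)*(o + 4)*(o - 4)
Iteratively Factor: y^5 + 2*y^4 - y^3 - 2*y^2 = (y)*(y^4 + 2*y^3 - y^2 - 2*y) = y*(y + 1)*(y^3 + y^2 - 2*y) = y*(y - 1)*(y + 1)*(y^2 + 2*y) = y^2*(y - 1)*(y + 1)*(y + 2)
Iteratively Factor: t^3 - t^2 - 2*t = (t + 1)*(t^2 - 2*t) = t*(t + 1)*(t - 2)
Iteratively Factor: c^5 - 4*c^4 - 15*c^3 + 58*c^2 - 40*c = (c - 1)*(c^4 - 3*c^3 - 18*c^2 + 40*c) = (c - 2)*(c - 1)*(c^3 - c^2 - 20*c) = (c - 5)*(c - 2)*(c - 1)*(c^2 + 4*c) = c*(c - 5)*(c - 2)*(c - 1)*(c + 4)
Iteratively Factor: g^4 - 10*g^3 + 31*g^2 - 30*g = (g - 2)*(g^3 - 8*g^2 + 15*g) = (g - 3)*(g - 2)*(g^2 - 5*g) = g*(g - 3)*(g - 2)*(g - 5)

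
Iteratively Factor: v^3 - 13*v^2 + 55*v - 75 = (v - 3)*(v^2 - 10*v + 25) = (v - 5)*(v - 3)*(v - 5)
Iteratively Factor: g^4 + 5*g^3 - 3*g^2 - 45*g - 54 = (g - 3)*(g^3 + 8*g^2 + 21*g + 18) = (g - 3)*(g + 3)*(g^2 + 5*g + 6) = (g - 3)*(g + 2)*(g + 3)*(g + 3)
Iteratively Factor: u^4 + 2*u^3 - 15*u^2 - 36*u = (u - 4)*(u^3 + 6*u^2 + 9*u) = u*(u - 4)*(u^2 + 6*u + 9) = u*(u - 4)*(u + 3)*(u + 3)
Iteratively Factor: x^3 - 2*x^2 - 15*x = (x - 5)*(x^2 + 3*x) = (x - 5)*(x + 3)*(x)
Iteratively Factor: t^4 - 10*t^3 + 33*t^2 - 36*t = (t)*(t^3 - 10*t^2 + 33*t - 36) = t*(t - 4)*(t^2 - 6*t + 9) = t*(t - 4)*(t - 3)*(t - 3)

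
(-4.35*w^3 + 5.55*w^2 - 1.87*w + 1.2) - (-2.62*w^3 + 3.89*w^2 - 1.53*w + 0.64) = -1.73*w^3 + 1.66*w^2 - 0.34*w + 0.56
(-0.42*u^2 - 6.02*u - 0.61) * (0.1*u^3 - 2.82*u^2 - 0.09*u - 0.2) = -0.042*u^5 + 0.5824*u^4 + 16.9532*u^3 + 2.346*u^2 + 1.2589*u + 0.122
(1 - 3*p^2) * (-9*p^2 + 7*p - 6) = 27*p^4 - 21*p^3 + 9*p^2 + 7*p - 6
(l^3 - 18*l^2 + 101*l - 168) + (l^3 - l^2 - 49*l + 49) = 2*l^3 - 19*l^2 + 52*l - 119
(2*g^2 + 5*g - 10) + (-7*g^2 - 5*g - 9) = -5*g^2 - 19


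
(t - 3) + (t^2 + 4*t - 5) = t^2 + 5*t - 8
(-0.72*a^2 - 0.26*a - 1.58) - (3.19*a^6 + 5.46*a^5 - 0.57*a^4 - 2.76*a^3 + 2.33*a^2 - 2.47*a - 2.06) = -3.19*a^6 - 5.46*a^5 + 0.57*a^4 + 2.76*a^3 - 3.05*a^2 + 2.21*a + 0.48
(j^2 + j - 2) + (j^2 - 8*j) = 2*j^2 - 7*j - 2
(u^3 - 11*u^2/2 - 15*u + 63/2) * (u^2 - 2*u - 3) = u^5 - 15*u^4/2 - 7*u^3 + 78*u^2 - 18*u - 189/2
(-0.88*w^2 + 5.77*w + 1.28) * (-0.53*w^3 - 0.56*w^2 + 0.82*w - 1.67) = 0.4664*w^5 - 2.5653*w^4 - 4.6312*w^3 + 5.4842*w^2 - 8.5863*w - 2.1376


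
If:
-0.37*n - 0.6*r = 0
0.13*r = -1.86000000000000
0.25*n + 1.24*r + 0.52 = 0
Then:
No Solution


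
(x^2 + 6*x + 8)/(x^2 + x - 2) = (x + 4)/(x - 1)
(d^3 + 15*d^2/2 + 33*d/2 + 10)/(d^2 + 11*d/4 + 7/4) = 2*(2*d^2 + 13*d + 20)/(4*d + 7)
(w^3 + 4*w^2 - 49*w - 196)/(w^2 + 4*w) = w - 49/w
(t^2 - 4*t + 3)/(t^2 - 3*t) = (t - 1)/t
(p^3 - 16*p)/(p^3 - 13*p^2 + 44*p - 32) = p*(p + 4)/(p^2 - 9*p + 8)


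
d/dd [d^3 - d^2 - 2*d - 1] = 3*d^2 - 2*d - 2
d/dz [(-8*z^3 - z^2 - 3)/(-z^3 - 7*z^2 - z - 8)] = (55*z^4 + 16*z^3 + 184*z^2 - 26*z - 3)/(z^6 + 14*z^5 + 51*z^4 + 30*z^3 + 113*z^2 + 16*z + 64)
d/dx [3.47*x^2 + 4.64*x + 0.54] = 6.94*x + 4.64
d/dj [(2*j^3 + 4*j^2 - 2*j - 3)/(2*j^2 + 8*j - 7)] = 2*(2*j^4 + 16*j^3 - 3*j^2 - 22*j + 19)/(4*j^4 + 32*j^3 + 36*j^2 - 112*j + 49)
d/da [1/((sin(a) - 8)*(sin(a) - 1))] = (9 - 2*sin(a))*cos(a)/((sin(a) - 8)^2*(sin(a) - 1)^2)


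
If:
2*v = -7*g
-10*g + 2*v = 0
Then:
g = 0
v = 0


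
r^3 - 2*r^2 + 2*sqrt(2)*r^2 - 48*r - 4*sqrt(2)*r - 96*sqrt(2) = (r - 8)*(r + 6)*(r + 2*sqrt(2))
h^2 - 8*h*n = h*(h - 8*n)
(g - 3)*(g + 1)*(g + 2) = g^3 - 7*g - 6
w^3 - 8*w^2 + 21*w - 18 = (w - 3)^2*(w - 2)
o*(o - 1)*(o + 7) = o^3 + 6*o^2 - 7*o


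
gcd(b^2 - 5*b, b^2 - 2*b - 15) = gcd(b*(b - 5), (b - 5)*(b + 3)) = b - 5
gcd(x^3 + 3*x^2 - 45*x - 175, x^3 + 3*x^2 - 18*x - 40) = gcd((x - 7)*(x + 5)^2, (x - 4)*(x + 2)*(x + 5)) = x + 5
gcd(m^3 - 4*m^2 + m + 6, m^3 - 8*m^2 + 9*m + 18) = m^2 - 2*m - 3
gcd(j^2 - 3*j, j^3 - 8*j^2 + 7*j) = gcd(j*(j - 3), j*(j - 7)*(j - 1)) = j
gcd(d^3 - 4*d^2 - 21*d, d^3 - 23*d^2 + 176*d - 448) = d - 7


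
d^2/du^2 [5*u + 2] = 0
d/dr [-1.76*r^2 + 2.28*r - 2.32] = 2.28 - 3.52*r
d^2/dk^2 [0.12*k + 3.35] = 0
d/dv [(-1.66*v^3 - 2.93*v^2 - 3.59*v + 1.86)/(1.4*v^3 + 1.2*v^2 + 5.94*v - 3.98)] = (2.11*v^4 - 9.6688*v^3 - 1.0878*v^2 + 18.8588*v + 3.2398)/(1.96*v^6 + 3.36*v^5 + 18.072*v^4 + 3.112*v^3 + 25.7316*v^2 - 47.2824*v + 15.8404)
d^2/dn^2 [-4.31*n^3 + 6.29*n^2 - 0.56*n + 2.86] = 12.58 - 25.86*n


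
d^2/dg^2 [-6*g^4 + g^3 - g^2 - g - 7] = -72*g^2 + 6*g - 2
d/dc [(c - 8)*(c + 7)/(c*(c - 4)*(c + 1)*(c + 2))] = 2*(-c^5 + 2*c^4 + 111*c^3 - 93*c^2 - 560*c - 224)/(c^2*(c^6 - 2*c^5 - 19*c^4 + 4*c^3 + 116*c^2 + 160*c + 64))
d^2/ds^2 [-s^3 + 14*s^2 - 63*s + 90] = 28 - 6*s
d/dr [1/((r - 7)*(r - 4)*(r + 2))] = (-(r - 7)*(r - 4) - (r - 7)*(r + 2) - (r - 4)*(r + 2))/((r - 7)^2*(r - 4)^2*(r + 2)^2)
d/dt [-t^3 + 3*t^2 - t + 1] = -3*t^2 + 6*t - 1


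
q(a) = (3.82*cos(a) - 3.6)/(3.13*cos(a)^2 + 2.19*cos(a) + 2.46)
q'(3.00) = 0.21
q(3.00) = -2.20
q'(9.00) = 0.58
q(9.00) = -2.31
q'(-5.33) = -0.94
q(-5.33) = -0.29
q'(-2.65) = -0.64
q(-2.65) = -2.35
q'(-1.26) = 1.87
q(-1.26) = -0.71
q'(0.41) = -0.22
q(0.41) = -0.01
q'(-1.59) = 2.88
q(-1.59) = -1.52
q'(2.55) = 0.69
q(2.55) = -2.42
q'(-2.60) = -0.67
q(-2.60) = -2.39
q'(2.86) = 0.41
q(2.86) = -2.24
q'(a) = (6.26*sin(a)*cos(a) + 2.19*sin(a))*(3.82*cos(a) - 3.6)/(3.13*cos(a)^2 + 2.19*cos(a) + 2.46)^2 - 3.82*sin(a)/(3.13*cos(a)^2 + 2.19*cos(a) + 2.46) = (11.9566*cos(a)^2 - 22.536*cos(a) - 17.2812)*sin(a)/(9.7969*cos(a)^4 + 13.7094*cos(a)^3 + 20.1957*cos(a)^2 + 10.7748*cos(a) + 6.0516)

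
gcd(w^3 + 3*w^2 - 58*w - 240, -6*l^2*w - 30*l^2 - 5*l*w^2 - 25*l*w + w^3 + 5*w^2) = w + 5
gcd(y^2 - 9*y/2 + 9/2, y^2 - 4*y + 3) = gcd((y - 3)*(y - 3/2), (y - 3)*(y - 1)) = y - 3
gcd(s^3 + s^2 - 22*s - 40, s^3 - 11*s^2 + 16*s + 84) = s + 2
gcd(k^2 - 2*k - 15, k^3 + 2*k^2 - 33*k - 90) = k + 3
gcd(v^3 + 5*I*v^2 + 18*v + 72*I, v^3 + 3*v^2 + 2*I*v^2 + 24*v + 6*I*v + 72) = v^2 + 2*I*v + 24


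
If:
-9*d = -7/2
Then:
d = 7/18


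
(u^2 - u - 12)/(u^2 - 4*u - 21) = (u - 4)/(u - 7)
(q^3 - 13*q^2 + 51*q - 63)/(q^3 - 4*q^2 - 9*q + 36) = (q^2 - 10*q + 21)/(q^2 - q - 12)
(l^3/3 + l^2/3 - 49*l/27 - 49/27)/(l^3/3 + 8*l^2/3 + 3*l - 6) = (l^3 + l^2 - 49*l/9 - 49/9)/(l^3 + 8*l^2 + 9*l - 18)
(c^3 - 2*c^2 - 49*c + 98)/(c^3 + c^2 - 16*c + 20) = (c^2 - 49)/(c^2 + 3*c - 10)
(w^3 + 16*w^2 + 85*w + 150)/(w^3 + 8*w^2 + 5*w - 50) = (w + 6)/(w - 2)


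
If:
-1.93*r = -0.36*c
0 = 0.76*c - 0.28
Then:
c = 0.37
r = 0.07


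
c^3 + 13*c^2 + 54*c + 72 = (c + 3)*(c + 4)*(c + 6)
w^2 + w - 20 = (w - 4)*(w + 5)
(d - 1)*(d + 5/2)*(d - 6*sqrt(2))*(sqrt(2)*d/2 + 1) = sqrt(2)*d^4/2 - 5*d^3 + 3*sqrt(2)*d^3/4 - 29*sqrt(2)*d^2/4 - 15*d^2/2 - 9*sqrt(2)*d + 25*d/2 + 15*sqrt(2)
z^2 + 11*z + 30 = (z + 5)*(z + 6)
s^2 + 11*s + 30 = (s + 5)*(s + 6)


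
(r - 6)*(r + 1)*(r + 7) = r^3 + 2*r^2 - 41*r - 42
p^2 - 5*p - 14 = (p - 7)*(p + 2)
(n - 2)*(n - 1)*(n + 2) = n^3 - n^2 - 4*n + 4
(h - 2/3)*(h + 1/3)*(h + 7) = h^3 + 20*h^2/3 - 23*h/9 - 14/9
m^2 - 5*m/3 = m*(m - 5/3)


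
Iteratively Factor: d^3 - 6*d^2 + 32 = (d + 2)*(d^2 - 8*d + 16) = (d - 4)*(d + 2)*(d - 4)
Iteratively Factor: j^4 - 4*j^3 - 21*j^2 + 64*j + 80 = (j - 4)*(j^3 - 21*j - 20) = (j - 4)*(j + 4)*(j^2 - 4*j - 5) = (j - 4)*(j + 1)*(j + 4)*(j - 5)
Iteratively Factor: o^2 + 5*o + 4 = (o + 4)*(o + 1)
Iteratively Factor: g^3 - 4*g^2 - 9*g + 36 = (g - 4)*(g^2 - 9) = (g - 4)*(g + 3)*(g - 3)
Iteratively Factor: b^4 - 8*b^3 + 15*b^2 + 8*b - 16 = (b - 4)*(b^3 - 4*b^2 - b + 4) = (b - 4)*(b + 1)*(b^2 - 5*b + 4) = (b - 4)^2*(b + 1)*(b - 1)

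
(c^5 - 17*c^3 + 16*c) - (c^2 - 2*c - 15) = c^5 - 17*c^3 - c^2 + 18*c + 15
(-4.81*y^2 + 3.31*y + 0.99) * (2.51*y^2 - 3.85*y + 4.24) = -12.0731*y^4 + 26.8266*y^3 - 30.653*y^2 + 10.2229*y + 4.1976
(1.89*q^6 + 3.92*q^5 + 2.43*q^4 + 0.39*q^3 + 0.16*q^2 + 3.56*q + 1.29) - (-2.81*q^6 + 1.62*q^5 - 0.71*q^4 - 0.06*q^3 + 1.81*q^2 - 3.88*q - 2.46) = 4.7*q^6 + 2.3*q^5 + 3.14*q^4 + 0.45*q^3 - 1.65*q^2 + 7.44*q + 3.75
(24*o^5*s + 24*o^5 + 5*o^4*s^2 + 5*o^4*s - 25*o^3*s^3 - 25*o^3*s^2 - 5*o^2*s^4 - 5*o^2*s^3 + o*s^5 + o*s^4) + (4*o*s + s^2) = 24*o^5*s + 24*o^5 + 5*o^4*s^2 + 5*o^4*s - 25*o^3*s^3 - 25*o^3*s^2 - 5*o^2*s^4 - 5*o^2*s^3 + o*s^5 + o*s^4 + 4*o*s + s^2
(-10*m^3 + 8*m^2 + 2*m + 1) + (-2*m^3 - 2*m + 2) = -12*m^3 + 8*m^2 + 3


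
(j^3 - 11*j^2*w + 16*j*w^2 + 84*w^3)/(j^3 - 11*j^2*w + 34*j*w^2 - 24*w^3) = (j^2 - 5*j*w - 14*w^2)/(j^2 - 5*j*w + 4*w^2)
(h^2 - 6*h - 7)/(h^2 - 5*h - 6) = (h - 7)/(h - 6)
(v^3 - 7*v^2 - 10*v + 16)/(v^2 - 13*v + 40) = (v^2 + v - 2)/(v - 5)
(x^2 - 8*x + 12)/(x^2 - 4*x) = (x^2 - 8*x + 12)/(x*(x - 4))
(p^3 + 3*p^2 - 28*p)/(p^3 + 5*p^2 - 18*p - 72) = p*(p + 7)/(p^2 + 9*p + 18)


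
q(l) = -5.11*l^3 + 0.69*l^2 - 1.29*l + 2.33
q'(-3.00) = -143.40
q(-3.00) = 150.38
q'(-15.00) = -3471.24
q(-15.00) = 17423.18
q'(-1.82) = -54.58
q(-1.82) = 37.77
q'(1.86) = -51.76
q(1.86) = -30.56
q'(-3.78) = -225.55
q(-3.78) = 293.06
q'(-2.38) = -91.41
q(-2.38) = 78.20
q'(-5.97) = -555.90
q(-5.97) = 1121.91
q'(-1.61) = -43.25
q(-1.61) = 27.52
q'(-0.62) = -8.04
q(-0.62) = 4.61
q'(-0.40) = -4.29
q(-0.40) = 3.28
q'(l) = -15.33*l^2 + 1.38*l - 1.29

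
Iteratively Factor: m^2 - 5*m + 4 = (m - 4)*(m - 1)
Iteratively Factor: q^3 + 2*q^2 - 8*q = (q + 4)*(q^2 - 2*q) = q*(q + 4)*(q - 2)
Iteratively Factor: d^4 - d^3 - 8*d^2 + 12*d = (d - 2)*(d^3 + d^2 - 6*d) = (d - 2)*(d + 3)*(d^2 - 2*d) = d*(d - 2)*(d + 3)*(d - 2)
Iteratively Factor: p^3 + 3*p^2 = (p)*(p^2 + 3*p) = p^2*(p + 3)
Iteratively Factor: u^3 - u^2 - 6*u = (u)*(u^2 - u - 6) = u*(u - 3)*(u + 2)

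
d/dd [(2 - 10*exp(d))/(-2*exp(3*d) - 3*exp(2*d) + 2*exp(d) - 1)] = (-40*exp(3*d) - 18*exp(2*d) + 12*exp(d) + 6)*exp(d)/(4*exp(6*d) + 12*exp(5*d) + exp(4*d) - 8*exp(3*d) + 10*exp(2*d) - 4*exp(d) + 1)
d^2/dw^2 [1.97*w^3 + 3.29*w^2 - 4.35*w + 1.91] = 11.82*w + 6.58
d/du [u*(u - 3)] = 2*u - 3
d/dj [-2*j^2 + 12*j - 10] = 12 - 4*j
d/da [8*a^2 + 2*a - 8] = 16*a + 2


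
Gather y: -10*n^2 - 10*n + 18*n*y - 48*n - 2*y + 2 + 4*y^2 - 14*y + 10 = -10*n^2 - 58*n + 4*y^2 + y*(18*n - 16) + 12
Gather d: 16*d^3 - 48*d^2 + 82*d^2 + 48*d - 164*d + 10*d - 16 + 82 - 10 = 16*d^3 + 34*d^2 - 106*d + 56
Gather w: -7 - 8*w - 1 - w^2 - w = -w^2 - 9*w - 8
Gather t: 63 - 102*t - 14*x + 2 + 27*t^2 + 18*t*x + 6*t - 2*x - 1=27*t^2 + t*(18*x - 96) - 16*x + 64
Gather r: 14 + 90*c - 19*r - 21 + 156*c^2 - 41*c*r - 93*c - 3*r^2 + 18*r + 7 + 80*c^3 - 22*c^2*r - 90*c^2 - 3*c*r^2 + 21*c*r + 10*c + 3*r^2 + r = 80*c^3 + 66*c^2 - 3*c*r^2 + 7*c + r*(-22*c^2 - 20*c)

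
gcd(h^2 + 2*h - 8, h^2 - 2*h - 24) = h + 4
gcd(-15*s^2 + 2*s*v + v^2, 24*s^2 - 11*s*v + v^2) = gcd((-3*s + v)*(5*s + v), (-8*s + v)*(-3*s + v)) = 3*s - v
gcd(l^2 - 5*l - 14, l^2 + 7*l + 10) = l + 2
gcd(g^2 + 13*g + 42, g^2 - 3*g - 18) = 1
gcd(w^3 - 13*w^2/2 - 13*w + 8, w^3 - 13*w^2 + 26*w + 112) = w^2 - 6*w - 16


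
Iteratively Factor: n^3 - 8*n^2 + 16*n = (n)*(n^2 - 8*n + 16) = n*(n - 4)*(n - 4)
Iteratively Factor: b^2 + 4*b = (b)*(b + 4)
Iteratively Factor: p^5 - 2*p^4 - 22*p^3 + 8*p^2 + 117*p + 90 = (p - 3)*(p^4 + p^3 - 19*p^2 - 49*p - 30) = (p - 3)*(p + 1)*(p^3 - 19*p - 30) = (p - 3)*(p + 1)*(p + 3)*(p^2 - 3*p - 10) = (p - 3)*(p + 1)*(p + 2)*(p + 3)*(p - 5)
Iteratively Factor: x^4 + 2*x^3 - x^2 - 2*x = (x)*(x^3 + 2*x^2 - x - 2) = x*(x - 1)*(x^2 + 3*x + 2) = x*(x - 1)*(x + 1)*(x + 2)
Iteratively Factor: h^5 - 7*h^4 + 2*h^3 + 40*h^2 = (h + 2)*(h^4 - 9*h^3 + 20*h^2) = h*(h + 2)*(h^3 - 9*h^2 + 20*h) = h*(h - 4)*(h + 2)*(h^2 - 5*h) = h*(h - 5)*(h - 4)*(h + 2)*(h)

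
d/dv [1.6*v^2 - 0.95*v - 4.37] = 3.2*v - 0.95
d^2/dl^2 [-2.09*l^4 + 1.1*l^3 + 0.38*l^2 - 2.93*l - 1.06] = -25.08*l^2 + 6.6*l + 0.76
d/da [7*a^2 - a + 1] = 14*a - 1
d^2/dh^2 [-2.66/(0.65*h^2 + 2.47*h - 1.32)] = (2.2477*h^2 + 8.54126*h - 2.66*(1.3*h + 2.47)*(2.6*h + 4.94) - 4.56456)/(0.65*h^2 + 2.47*h - 1.32)^3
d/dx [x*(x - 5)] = 2*x - 5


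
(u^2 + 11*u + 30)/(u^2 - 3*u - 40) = (u + 6)/(u - 8)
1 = 1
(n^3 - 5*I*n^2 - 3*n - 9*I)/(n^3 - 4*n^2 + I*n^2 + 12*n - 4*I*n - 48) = (n^2 - 2*I*n + 3)/(n^2 + 4*n*(-1 + I) - 16*I)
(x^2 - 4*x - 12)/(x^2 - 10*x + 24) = (x + 2)/(x - 4)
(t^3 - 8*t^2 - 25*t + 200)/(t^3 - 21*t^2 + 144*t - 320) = (t + 5)/(t - 8)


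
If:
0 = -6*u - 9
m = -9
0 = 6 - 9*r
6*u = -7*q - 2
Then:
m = -9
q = 1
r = 2/3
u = -3/2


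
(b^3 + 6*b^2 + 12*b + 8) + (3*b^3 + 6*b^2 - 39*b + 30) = 4*b^3 + 12*b^2 - 27*b + 38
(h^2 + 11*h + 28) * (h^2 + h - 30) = h^4 + 12*h^3 + 9*h^2 - 302*h - 840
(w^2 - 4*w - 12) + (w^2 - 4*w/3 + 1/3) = 2*w^2 - 16*w/3 - 35/3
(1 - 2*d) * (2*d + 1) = 1 - 4*d^2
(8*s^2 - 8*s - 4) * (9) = 72*s^2 - 72*s - 36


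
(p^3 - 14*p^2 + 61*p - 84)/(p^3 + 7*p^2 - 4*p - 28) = (p^3 - 14*p^2 + 61*p - 84)/(p^3 + 7*p^2 - 4*p - 28)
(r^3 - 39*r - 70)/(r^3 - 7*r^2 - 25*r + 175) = (r + 2)/(r - 5)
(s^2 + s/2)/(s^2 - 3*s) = (s + 1/2)/(s - 3)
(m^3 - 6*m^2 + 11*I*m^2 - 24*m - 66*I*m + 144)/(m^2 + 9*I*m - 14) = (m^3 + m^2*(-6 + 11*I) + m*(-24 - 66*I) + 144)/(m^2 + 9*I*m - 14)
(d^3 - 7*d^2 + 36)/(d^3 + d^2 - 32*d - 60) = (d - 3)/(d + 5)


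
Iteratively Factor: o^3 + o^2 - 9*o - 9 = (o + 3)*(o^2 - 2*o - 3) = (o + 1)*(o + 3)*(o - 3)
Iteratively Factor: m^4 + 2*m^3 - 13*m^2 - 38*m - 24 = (m - 4)*(m^3 + 6*m^2 + 11*m + 6) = (m - 4)*(m + 2)*(m^2 + 4*m + 3) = (m - 4)*(m + 1)*(m + 2)*(m + 3)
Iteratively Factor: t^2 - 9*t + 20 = (t - 4)*(t - 5)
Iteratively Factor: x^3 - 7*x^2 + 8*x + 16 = (x - 4)*(x^2 - 3*x - 4) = (x - 4)*(x + 1)*(x - 4)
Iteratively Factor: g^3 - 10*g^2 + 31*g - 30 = (g - 3)*(g^2 - 7*g + 10) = (g - 3)*(g - 2)*(g - 5)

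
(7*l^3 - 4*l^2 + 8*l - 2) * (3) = 21*l^3 - 12*l^2 + 24*l - 6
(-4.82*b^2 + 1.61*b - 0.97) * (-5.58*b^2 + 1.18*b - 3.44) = 26.8956*b^4 - 14.6714*b^3 + 23.8932*b^2 - 6.683*b + 3.3368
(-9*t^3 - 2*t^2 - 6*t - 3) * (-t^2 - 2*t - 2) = 9*t^5 + 20*t^4 + 28*t^3 + 19*t^2 + 18*t + 6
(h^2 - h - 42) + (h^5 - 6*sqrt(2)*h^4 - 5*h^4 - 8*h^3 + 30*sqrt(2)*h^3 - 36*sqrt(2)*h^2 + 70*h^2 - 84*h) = h^5 - 6*sqrt(2)*h^4 - 5*h^4 - 8*h^3 + 30*sqrt(2)*h^3 - 36*sqrt(2)*h^2 + 71*h^2 - 85*h - 42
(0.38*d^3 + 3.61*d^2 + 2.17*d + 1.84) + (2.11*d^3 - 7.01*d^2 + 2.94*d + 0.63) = 2.49*d^3 - 3.4*d^2 + 5.11*d + 2.47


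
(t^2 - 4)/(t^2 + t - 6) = (t + 2)/(t + 3)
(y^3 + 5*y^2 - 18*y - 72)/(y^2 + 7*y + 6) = (y^2 - y - 12)/(y + 1)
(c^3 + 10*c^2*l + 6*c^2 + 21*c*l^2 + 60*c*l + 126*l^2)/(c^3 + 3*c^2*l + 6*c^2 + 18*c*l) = (c + 7*l)/c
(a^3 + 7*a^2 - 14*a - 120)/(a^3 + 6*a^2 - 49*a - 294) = (a^2 + a - 20)/(a^2 - 49)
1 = 1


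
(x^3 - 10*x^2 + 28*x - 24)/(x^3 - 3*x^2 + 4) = (x - 6)/(x + 1)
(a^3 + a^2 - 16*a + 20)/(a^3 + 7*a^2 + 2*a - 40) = (a - 2)/(a + 4)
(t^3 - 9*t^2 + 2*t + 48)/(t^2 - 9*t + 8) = (t^2 - t - 6)/(t - 1)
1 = 1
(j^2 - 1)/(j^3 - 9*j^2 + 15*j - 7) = (j + 1)/(j^2 - 8*j + 7)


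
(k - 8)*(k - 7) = k^2 - 15*k + 56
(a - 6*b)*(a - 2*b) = a^2 - 8*a*b + 12*b^2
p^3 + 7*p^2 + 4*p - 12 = (p - 1)*(p + 2)*(p + 6)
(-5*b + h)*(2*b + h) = -10*b^2 - 3*b*h + h^2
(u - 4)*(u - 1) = u^2 - 5*u + 4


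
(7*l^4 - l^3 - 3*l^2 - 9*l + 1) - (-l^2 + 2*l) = 7*l^4 - l^3 - 2*l^2 - 11*l + 1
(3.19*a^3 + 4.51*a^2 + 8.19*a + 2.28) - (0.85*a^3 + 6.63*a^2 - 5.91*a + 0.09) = 2.34*a^3 - 2.12*a^2 + 14.1*a + 2.19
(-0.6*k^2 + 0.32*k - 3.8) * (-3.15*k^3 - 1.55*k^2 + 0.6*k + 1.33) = 1.89*k^5 - 0.0780000000000001*k^4 + 11.114*k^3 + 5.284*k^2 - 1.8544*k - 5.054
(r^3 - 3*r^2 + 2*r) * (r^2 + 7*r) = r^5 + 4*r^4 - 19*r^3 + 14*r^2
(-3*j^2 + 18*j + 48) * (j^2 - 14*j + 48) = -3*j^4 + 60*j^3 - 348*j^2 + 192*j + 2304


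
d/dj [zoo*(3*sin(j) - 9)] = zoo*cos(j)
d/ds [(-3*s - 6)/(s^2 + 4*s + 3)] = 3*(-s^2 - 4*s + 2*(s + 2)^2 - 3)/(s^2 + 4*s + 3)^2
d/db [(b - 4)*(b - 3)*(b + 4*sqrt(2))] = 3*b^2 - 14*b + 8*sqrt(2)*b - 28*sqrt(2) + 12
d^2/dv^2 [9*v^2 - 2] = 18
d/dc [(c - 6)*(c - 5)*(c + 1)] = 3*c^2 - 20*c + 19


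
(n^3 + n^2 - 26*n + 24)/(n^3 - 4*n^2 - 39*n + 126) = (n^2 - 5*n + 4)/(n^2 - 10*n + 21)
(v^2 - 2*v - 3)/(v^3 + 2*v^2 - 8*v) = (v^2 - 2*v - 3)/(v*(v^2 + 2*v - 8))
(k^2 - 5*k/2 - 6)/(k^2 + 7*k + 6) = (k^2 - 5*k/2 - 6)/(k^2 + 7*k + 6)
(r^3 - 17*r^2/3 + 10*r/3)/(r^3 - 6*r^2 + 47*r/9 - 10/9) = 3*r/(3*r - 1)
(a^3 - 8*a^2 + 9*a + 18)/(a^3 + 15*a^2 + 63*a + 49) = (a^2 - 9*a + 18)/(a^2 + 14*a + 49)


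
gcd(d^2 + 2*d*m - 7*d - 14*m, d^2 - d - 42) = d - 7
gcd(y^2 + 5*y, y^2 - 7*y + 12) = 1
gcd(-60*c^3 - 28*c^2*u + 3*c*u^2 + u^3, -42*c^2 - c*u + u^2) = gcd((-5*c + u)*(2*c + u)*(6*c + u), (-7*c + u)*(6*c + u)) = 6*c + u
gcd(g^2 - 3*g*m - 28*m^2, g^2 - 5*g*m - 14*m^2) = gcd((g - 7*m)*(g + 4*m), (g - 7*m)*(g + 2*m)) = g - 7*m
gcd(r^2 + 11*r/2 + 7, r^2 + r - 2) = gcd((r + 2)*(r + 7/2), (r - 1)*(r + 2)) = r + 2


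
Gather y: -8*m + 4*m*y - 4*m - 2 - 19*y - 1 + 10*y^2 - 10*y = -12*m + 10*y^2 + y*(4*m - 29) - 3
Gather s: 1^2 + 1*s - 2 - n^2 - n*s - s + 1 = -n^2 - n*s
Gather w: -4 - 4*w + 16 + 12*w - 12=8*w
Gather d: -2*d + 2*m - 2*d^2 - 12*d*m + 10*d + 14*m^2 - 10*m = -2*d^2 + d*(8 - 12*m) + 14*m^2 - 8*m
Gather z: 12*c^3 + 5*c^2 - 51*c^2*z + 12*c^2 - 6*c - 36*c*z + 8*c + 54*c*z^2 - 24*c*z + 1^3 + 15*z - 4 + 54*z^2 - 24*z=12*c^3 + 17*c^2 + 2*c + z^2*(54*c + 54) + z*(-51*c^2 - 60*c - 9) - 3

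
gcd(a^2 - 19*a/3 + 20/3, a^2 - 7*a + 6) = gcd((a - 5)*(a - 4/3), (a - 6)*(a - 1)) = 1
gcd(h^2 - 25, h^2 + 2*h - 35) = h - 5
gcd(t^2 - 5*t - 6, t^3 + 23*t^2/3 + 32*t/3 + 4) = t + 1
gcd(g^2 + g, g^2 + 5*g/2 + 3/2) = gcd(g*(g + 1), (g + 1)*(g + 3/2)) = g + 1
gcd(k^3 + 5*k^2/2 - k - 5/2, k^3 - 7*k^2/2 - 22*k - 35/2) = k^2 + 7*k/2 + 5/2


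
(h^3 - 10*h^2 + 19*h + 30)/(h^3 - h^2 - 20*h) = (h^2 - 5*h - 6)/(h*(h + 4))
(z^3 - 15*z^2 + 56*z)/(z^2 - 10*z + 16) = z*(z - 7)/(z - 2)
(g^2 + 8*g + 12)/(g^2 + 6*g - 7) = (g^2 + 8*g + 12)/(g^2 + 6*g - 7)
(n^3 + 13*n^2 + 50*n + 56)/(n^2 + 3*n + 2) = (n^2 + 11*n + 28)/(n + 1)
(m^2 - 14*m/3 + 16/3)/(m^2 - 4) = (m - 8/3)/(m + 2)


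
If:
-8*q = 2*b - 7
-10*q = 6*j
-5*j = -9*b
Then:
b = -175/166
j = -315/166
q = 189/166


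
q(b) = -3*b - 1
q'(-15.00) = -3.00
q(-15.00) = 44.00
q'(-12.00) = -3.00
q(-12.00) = 35.00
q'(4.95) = -3.00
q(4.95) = -15.85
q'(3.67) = -3.00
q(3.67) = -12.01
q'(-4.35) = -3.00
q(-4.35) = 12.05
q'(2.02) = -3.00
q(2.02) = -7.06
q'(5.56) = -3.00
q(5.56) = -17.68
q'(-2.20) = -3.00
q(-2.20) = 5.60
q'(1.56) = -3.00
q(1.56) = -5.68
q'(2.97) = -3.00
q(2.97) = -9.91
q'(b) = -3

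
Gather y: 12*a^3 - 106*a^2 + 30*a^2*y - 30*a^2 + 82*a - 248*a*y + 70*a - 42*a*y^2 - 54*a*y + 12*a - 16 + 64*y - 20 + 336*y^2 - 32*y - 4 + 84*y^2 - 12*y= 12*a^3 - 136*a^2 + 164*a + y^2*(420 - 42*a) + y*(30*a^2 - 302*a + 20) - 40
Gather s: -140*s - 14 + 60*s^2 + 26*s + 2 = 60*s^2 - 114*s - 12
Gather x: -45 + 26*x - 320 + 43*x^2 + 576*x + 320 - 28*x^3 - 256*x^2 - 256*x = -28*x^3 - 213*x^2 + 346*x - 45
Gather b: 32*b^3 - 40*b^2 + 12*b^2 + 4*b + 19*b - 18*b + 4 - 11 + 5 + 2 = 32*b^3 - 28*b^2 + 5*b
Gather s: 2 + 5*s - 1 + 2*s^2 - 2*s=2*s^2 + 3*s + 1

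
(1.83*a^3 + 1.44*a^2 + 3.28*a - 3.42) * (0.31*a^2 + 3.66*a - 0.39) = 0.5673*a^5 + 7.1442*a^4 + 5.5735*a^3 + 10.383*a^2 - 13.7964*a + 1.3338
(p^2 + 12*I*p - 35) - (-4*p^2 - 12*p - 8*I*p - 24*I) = 5*p^2 + 12*p + 20*I*p - 35 + 24*I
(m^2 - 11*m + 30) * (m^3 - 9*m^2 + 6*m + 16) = m^5 - 20*m^4 + 135*m^3 - 320*m^2 + 4*m + 480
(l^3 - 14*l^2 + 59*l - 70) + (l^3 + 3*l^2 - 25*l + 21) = 2*l^3 - 11*l^2 + 34*l - 49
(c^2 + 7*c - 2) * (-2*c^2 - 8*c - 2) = -2*c^4 - 22*c^3 - 54*c^2 + 2*c + 4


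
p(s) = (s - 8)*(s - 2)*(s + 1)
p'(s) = (s - 8)*(s - 2) + (s - 8)*(s + 1) + (s - 2)*(s + 1) = 3*s^2 - 18*s + 6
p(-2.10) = -45.55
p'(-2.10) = 57.03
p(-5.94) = -546.78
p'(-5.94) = 218.77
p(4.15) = -42.63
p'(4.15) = -17.03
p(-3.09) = -117.98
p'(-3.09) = 90.26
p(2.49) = -9.42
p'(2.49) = -20.22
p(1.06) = 13.44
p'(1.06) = -9.71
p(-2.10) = -45.55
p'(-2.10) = 57.03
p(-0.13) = 15.07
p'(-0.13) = 8.39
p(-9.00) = -1496.00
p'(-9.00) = 411.00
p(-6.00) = -560.00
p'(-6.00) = 222.00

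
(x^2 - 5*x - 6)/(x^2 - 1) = (x - 6)/(x - 1)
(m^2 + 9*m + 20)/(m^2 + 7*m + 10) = (m + 4)/(m + 2)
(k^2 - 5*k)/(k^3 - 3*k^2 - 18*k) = (5 - k)/(-k^2 + 3*k + 18)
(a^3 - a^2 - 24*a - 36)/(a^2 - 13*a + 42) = (a^2 + 5*a + 6)/(a - 7)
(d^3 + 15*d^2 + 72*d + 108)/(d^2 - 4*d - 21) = (d^2 + 12*d + 36)/(d - 7)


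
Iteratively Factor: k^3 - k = (k + 1)*(k^2 - k) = k*(k + 1)*(k - 1)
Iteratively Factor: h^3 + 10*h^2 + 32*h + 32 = (h + 4)*(h^2 + 6*h + 8) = (h + 4)^2*(h + 2)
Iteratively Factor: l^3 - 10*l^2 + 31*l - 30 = (l - 2)*(l^2 - 8*l + 15) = (l - 3)*(l - 2)*(l - 5)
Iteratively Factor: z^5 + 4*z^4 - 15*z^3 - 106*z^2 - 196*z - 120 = (z + 3)*(z^4 + z^3 - 18*z^2 - 52*z - 40) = (z - 5)*(z + 3)*(z^3 + 6*z^2 + 12*z + 8) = (z - 5)*(z + 2)*(z + 3)*(z^2 + 4*z + 4) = (z - 5)*(z + 2)^2*(z + 3)*(z + 2)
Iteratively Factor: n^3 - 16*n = (n + 4)*(n^2 - 4*n) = n*(n + 4)*(n - 4)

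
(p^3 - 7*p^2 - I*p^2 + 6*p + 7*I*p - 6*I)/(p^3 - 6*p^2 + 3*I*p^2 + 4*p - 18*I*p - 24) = (p - 1)/(p + 4*I)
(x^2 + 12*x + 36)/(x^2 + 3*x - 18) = (x + 6)/(x - 3)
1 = 1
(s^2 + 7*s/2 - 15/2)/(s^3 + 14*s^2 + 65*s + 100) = (s - 3/2)/(s^2 + 9*s + 20)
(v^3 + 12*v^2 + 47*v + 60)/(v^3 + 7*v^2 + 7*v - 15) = (v + 4)/(v - 1)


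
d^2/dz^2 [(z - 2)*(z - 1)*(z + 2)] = 6*z - 2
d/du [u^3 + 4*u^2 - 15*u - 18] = 3*u^2 + 8*u - 15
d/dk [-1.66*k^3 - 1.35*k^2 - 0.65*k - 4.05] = -4.98*k^2 - 2.7*k - 0.65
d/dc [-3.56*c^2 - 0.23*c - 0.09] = -7.12*c - 0.23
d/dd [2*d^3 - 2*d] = 6*d^2 - 2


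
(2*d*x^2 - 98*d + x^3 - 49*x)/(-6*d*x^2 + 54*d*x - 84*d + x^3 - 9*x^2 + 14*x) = (2*d*x + 14*d + x^2 + 7*x)/(-6*d*x + 12*d + x^2 - 2*x)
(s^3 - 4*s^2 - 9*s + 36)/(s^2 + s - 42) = (s^3 - 4*s^2 - 9*s + 36)/(s^2 + s - 42)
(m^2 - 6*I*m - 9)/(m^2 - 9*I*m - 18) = (m - 3*I)/(m - 6*I)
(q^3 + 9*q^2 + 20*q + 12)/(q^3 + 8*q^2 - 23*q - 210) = (q^2 + 3*q + 2)/(q^2 + 2*q - 35)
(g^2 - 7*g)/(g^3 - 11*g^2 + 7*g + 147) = g/(g^2 - 4*g - 21)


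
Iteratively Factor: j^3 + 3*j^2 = (j)*(j^2 + 3*j) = j*(j + 3)*(j)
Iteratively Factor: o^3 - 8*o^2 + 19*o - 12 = (o - 4)*(o^2 - 4*o + 3) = (o - 4)*(o - 3)*(o - 1)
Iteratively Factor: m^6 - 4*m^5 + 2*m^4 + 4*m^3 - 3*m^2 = (m - 1)*(m^5 - 3*m^4 - m^3 + 3*m^2) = m*(m - 1)*(m^4 - 3*m^3 - m^2 + 3*m) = m*(m - 1)^2*(m^3 - 2*m^2 - 3*m) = m^2*(m - 1)^2*(m^2 - 2*m - 3) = m^2*(m - 3)*(m - 1)^2*(m + 1)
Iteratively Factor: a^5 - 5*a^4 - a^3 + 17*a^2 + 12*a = (a + 1)*(a^4 - 6*a^3 + 5*a^2 + 12*a) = (a + 1)^2*(a^3 - 7*a^2 + 12*a) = (a - 4)*(a + 1)^2*(a^2 - 3*a) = (a - 4)*(a - 3)*(a + 1)^2*(a)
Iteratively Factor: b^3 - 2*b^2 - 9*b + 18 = (b + 3)*(b^2 - 5*b + 6) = (b - 2)*(b + 3)*(b - 3)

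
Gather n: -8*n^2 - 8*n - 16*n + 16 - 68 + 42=-8*n^2 - 24*n - 10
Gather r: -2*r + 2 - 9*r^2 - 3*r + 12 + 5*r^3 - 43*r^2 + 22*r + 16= 5*r^3 - 52*r^2 + 17*r + 30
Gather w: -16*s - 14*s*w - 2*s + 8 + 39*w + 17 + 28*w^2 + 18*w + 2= -18*s + 28*w^2 + w*(57 - 14*s) + 27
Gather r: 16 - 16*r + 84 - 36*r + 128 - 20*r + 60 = 288 - 72*r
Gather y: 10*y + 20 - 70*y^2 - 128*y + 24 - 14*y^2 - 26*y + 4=-84*y^2 - 144*y + 48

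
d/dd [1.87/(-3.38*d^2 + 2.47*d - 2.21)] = (12.6412*d - 4.6189)/(3.38*d^2 - 2.47*d + 2.21)^2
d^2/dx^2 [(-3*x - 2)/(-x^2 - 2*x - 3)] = 2*(4*(x + 1)^2*(3*x + 2) - (9*x + 8)*(x^2 + 2*x + 3))/(x^2 + 2*x + 3)^3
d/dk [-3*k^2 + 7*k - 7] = 7 - 6*k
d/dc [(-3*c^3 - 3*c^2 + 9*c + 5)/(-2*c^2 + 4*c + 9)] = (6*c^4 - 24*c^3 - 75*c^2 - 34*c + 61)/(4*c^4 - 16*c^3 - 20*c^2 + 72*c + 81)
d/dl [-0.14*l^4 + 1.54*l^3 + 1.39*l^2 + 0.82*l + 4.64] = -0.56*l^3 + 4.62*l^2 + 2.78*l + 0.82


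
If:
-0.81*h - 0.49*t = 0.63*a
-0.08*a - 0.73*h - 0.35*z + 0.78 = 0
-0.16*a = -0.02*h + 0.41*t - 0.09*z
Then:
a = 0.841279153642703*z - 2.56486655446021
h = 1.34957441692715 - 0.571647030536187*z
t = 1.06675643183458 - 0.136677085837942*z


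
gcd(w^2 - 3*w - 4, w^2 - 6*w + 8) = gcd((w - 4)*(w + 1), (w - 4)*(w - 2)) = w - 4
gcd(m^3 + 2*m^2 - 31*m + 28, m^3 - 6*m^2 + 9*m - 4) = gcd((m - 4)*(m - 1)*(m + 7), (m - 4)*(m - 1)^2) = m^2 - 5*m + 4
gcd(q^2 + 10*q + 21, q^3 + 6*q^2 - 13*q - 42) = q + 7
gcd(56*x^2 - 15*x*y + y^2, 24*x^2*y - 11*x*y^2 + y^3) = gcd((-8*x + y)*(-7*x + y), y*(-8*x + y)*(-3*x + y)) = 8*x - y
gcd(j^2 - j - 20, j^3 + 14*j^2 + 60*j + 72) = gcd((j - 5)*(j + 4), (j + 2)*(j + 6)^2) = 1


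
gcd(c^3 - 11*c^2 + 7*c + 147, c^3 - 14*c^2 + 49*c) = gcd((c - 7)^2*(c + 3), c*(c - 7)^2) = c^2 - 14*c + 49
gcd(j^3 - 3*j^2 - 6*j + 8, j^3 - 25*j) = 1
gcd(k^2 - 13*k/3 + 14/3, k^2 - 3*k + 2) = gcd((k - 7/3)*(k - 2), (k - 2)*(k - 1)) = k - 2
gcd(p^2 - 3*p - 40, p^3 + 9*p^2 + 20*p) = p + 5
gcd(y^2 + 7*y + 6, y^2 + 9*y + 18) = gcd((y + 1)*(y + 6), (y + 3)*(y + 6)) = y + 6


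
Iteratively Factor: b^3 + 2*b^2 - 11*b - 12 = (b + 1)*(b^2 + b - 12) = (b - 3)*(b + 1)*(b + 4)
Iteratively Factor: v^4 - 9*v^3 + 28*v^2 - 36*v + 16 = (v - 4)*(v^3 - 5*v^2 + 8*v - 4) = (v - 4)*(v - 2)*(v^2 - 3*v + 2) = (v - 4)*(v - 2)*(v - 1)*(v - 2)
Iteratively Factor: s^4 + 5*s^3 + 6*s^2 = (s)*(s^3 + 5*s^2 + 6*s) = s*(s + 2)*(s^2 + 3*s) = s^2*(s + 2)*(s + 3)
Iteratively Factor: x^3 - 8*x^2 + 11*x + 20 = (x + 1)*(x^2 - 9*x + 20) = (x - 5)*(x + 1)*(x - 4)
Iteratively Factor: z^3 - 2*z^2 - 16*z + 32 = (z - 4)*(z^2 + 2*z - 8) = (z - 4)*(z + 4)*(z - 2)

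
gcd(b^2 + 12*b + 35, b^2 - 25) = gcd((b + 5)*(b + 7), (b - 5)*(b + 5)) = b + 5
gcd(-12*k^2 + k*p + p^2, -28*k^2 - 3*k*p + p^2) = 4*k + p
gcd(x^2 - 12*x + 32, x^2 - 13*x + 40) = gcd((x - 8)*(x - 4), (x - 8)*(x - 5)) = x - 8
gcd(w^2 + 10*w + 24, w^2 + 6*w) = w + 6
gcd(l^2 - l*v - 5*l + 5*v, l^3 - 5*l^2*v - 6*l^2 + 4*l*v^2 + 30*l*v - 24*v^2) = -l + v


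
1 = 1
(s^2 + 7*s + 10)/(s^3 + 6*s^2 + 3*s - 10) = 1/(s - 1)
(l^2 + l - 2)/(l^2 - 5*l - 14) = (l - 1)/(l - 7)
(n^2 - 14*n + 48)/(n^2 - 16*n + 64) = (n - 6)/(n - 8)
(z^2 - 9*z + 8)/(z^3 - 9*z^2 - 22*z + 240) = (z - 1)/(z^2 - z - 30)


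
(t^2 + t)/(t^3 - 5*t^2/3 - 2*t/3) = 3*(t + 1)/(3*t^2 - 5*t - 2)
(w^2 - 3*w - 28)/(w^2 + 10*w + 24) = (w - 7)/(w + 6)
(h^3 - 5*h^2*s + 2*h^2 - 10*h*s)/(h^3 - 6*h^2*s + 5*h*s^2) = (-h - 2)/(-h + s)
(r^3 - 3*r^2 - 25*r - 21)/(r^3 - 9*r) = (r^2 - 6*r - 7)/(r*(r - 3))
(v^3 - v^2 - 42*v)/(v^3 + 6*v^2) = (v - 7)/v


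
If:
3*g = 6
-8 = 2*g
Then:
No Solution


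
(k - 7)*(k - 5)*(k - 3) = k^3 - 15*k^2 + 71*k - 105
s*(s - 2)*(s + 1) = s^3 - s^2 - 2*s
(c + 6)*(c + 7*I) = c^2 + 6*c + 7*I*c + 42*I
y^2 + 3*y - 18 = (y - 3)*(y + 6)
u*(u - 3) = u^2 - 3*u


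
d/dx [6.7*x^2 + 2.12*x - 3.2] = 13.4*x + 2.12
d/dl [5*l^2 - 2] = 10*l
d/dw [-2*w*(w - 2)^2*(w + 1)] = -8*w^3 + 18*w^2 - 8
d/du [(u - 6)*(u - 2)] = 2*u - 8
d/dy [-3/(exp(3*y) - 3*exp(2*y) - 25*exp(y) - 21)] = (9*exp(2*y) - 18*exp(y) - 75)*exp(y)/(-exp(3*y) + 3*exp(2*y) + 25*exp(y) + 21)^2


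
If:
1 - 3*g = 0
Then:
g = 1/3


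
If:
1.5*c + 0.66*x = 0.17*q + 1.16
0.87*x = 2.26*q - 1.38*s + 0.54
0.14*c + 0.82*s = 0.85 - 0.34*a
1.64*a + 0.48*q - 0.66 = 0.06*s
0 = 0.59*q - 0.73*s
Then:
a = 0.07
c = -0.09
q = 1.27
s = 1.02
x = 2.29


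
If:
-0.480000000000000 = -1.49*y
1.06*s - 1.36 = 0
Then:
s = 1.28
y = 0.32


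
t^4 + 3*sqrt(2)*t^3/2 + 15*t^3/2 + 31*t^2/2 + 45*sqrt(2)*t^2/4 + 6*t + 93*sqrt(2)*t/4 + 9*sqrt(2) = (t + 1/2)*(t + 3)*(t + 4)*(t + 3*sqrt(2)/2)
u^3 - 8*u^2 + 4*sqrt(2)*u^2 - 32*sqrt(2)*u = u*(u - 8)*(u + 4*sqrt(2))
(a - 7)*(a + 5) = a^2 - 2*a - 35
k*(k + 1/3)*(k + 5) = k^3 + 16*k^2/3 + 5*k/3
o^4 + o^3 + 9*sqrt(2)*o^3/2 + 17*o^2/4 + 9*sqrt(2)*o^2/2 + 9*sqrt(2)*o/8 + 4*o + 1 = (o + 1/2)^2*(o + sqrt(2)/2)*(o + 4*sqrt(2))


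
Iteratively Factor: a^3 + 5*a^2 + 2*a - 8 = (a + 2)*(a^2 + 3*a - 4) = (a - 1)*(a + 2)*(a + 4)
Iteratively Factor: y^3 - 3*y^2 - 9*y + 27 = (y + 3)*(y^2 - 6*y + 9) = (y - 3)*(y + 3)*(y - 3)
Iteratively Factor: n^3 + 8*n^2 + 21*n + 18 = (n + 2)*(n^2 + 6*n + 9) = (n + 2)*(n + 3)*(n + 3)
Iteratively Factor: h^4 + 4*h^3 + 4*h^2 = (h + 2)*(h^3 + 2*h^2) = (h + 2)^2*(h^2) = h*(h + 2)^2*(h)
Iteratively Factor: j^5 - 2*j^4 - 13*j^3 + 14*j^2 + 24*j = (j - 4)*(j^4 + 2*j^3 - 5*j^2 - 6*j) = (j - 4)*(j + 1)*(j^3 + j^2 - 6*j) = (j - 4)*(j - 2)*(j + 1)*(j^2 + 3*j) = (j - 4)*(j - 2)*(j + 1)*(j + 3)*(j)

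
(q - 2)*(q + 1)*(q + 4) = q^3 + 3*q^2 - 6*q - 8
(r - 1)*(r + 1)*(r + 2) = r^3 + 2*r^2 - r - 2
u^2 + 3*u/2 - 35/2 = (u - 7/2)*(u + 5)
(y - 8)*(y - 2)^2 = y^3 - 12*y^2 + 36*y - 32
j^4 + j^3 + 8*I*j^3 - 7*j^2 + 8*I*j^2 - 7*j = j*(j + 1)*(j + I)*(j + 7*I)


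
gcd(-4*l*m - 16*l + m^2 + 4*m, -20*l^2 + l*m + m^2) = 4*l - m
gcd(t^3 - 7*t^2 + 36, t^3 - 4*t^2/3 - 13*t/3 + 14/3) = t + 2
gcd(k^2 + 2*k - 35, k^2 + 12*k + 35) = k + 7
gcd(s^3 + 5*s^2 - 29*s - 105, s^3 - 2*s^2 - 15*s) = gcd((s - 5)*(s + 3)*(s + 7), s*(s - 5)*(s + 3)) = s^2 - 2*s - 15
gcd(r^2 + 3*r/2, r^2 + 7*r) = r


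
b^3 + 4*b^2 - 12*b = b*(b - 2)*(b + 6)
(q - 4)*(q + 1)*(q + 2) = q^3 - q^2 - 10*q - 8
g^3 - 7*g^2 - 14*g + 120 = (g - 6)*(g - 5)*(g + 4)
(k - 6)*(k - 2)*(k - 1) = k^3 - 9*k^2 + 20*k - 12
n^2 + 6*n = n*(n + 6)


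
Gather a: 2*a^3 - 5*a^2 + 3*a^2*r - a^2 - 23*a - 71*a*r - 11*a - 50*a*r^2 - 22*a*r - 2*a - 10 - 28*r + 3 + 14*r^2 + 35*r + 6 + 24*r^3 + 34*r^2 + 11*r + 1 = 2*a^3 + a^2*(3*r - 6) + a*(-50*r^2 - 93*r - 36) + 24*r^3 + 48*r^2 + 18*r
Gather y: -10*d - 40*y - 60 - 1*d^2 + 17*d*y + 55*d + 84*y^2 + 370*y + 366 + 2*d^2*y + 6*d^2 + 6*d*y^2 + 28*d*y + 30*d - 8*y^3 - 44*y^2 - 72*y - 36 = 5*d^2 + 75*d - 8*y^3 + y^2*(6*d + 40) + y*(2*d^2 + 45*d + 258) + 270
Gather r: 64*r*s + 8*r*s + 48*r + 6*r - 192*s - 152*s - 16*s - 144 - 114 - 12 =r*(72*s + 54) - 360*s - 270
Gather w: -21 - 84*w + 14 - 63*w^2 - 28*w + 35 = -63*w^2 - 112*w + 28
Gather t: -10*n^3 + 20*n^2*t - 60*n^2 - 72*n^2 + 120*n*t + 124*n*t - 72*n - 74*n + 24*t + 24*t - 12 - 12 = -10*n^3 - 132*n^2 - 146*n + t*(20*n^2 + 244*n + 48) - 24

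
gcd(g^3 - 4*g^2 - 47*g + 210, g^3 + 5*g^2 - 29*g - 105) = g^2 + 2*g - 35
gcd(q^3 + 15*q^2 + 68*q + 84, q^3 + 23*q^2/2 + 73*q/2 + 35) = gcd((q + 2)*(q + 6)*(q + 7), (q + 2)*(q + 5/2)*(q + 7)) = q^2 + 9*q + 14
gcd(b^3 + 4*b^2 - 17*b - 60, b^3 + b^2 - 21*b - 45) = b + 3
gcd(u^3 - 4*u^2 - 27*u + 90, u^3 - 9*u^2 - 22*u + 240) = u^2 - u - 30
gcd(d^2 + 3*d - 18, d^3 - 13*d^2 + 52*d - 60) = 1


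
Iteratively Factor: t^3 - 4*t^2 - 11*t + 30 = (t + 3)*(t^2 - 7*t + 10) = (t - 5)*(t + 3)*(t - 2)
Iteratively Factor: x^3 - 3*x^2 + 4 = (x + 1)*(x^2 - 4*x + 4) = (x - 2)*(x + 1)*(x - 2)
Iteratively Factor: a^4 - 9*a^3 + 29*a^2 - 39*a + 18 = (a - 3)*(a^3 - 6*a^2 + 11*a - 6) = (a - 3)^2*(a^2 - 3*a + 2) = (a - 3)^2*(a - 2)*(a - 1)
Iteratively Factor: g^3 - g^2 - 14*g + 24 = (g - 2)*(g^2 + g - 12) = (g - 2)*(g + 4)*(g - 3)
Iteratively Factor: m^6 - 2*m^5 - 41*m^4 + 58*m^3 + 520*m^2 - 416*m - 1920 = (m - 3)*(m^5 + m^4 - 38*m^3 - 56*m^2 + 352*m + 640) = (m - 3)*(m + 4)*(m^4 - 3*m^3 - 26*m^2 + 48*m + 160) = (m - 3)*(m + 2)*(m + 4)*(m^3 - 5*m^2 - 16*m + 80) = (m - 3)*(m + 2)*(m + 4)^2*(m^2 - 9*m + 20) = (m - 5)*(m - 3)*(m + 2)*(m + 4)^2*(m - 4)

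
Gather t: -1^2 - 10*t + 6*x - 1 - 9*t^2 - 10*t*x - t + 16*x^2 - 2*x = -9*t^2 + t*(-10*x - 11) + 16*x^2 + 4*x - 2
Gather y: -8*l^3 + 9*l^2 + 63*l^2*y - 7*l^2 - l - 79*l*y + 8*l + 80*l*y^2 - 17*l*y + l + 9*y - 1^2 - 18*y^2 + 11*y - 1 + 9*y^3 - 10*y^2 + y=-8*l^3 + 2*l^2 + 8*l + 9*y^3 + y^2*(80*l - 28) + y*(63*l^2 - 96*l + 21) - 2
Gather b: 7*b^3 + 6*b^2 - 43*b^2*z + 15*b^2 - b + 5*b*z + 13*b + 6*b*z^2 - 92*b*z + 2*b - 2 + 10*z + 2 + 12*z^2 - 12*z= 7*b^3 + b^2*(21 - 43*z) + b*(6*z^2 - 87*z + 14) + 12*z^2 - 2*z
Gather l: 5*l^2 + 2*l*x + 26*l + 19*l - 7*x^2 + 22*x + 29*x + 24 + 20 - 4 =5*l^2 + l*(2*x + 45) - 7*x^2 + 51*x + 40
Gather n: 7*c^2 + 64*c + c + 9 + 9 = 7*c^2 + 65*c + 18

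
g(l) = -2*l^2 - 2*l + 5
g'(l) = -4*l - 2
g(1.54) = -2.82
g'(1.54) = -8.16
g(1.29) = -0.91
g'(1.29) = -7.16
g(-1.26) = 4.34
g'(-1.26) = 3.04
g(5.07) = -56.55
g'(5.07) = -22.28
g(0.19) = 4.55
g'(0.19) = -2.76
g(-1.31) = 4.19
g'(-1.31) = 3.24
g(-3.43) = -11.67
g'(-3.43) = 11.72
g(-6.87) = -75.65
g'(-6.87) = 25.48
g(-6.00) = -55.00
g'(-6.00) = 22.00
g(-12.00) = -259.00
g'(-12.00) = 46.00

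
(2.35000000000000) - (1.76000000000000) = 0.590000000000000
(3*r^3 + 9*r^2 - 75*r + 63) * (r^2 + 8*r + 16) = 3*r^5 + 33*r^4 + 45*r^3 - 393*r^2 - 696*r + 1008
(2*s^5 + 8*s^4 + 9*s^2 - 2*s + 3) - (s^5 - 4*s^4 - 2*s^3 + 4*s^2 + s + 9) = s^5 + 12*s^4 + 2*s^3 + 5*s^2 - 3*s - 6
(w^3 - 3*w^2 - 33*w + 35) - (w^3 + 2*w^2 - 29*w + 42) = -5*w^2 - 4*w - 7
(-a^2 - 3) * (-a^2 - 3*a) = a^4 + 3*a^3 + 3*a^2 + 9*a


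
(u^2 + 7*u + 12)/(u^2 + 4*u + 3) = (u + 4)/(u + 1)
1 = 1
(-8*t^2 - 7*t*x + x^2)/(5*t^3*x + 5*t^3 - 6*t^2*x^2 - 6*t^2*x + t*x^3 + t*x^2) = (-8*t^2 - 7*t*x + x^2)/(t*(5*t^2*x + 5*t^2 - 6*t*x^2 - 6*t*x + x^3 + x^2))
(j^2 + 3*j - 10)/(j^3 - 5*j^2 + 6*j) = (j + 5)/(j*(j - 3))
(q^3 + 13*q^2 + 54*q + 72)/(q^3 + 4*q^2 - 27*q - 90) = (q + 4)/(q - 5)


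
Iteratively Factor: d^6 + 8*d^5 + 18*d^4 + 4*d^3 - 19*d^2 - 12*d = (d)*(d^5 + 8*d^4 + 18*d^3 + 4*d^2 - 19*d - 12) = d*(d - 1)*(d^4 + 9*d^3 + 27*d^2 + 31*d + 12) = d*(d - 1)*(d + 4)*(d^3 + 5*d^2 + 7*d + 3) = d*(d - 1)*(d + 1)*(d + 4)*(d^2 + 4*d + 3) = d*(d - 1)*(d + 1)^2*(d + 4)*(d + 3)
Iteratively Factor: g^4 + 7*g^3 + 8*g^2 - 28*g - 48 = (g + 4)*(g^3 + 3*g^2 - 4*g - 12) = (g + 2)*(g + 4)*(g^2 + g - 6) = (g + 2)*(g + 3)*(g + 4)*(g - 2)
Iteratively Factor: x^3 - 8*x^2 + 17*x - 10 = (x - 5)*(x^2 - 3*x + 2) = (x - 5)*(x - 1)*(x - 2)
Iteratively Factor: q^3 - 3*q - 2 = (q + 1)*(q^2 - q - 2) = (q - 2)*(q + 1)*(q + 1)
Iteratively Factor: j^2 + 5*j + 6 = (j + 2)*(j + 3)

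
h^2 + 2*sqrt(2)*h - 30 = (h - 3*sqrt(2))*(h + 5*sqrt(2))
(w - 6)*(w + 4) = w^2 - 2*w - 24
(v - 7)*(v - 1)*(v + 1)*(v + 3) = v^4 - 4*v^3 - 22*v^2 + 4*v + 21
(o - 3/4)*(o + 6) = o^2 + 21*o/4 - 9/2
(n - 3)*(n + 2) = n^2 - n - 6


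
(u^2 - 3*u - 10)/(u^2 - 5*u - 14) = (u - 5)/(u - 7)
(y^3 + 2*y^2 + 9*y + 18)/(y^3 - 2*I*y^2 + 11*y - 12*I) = (y^2 + y*(2 - 3*I) - 6*I)/(y^2 - 5*I*y - 4)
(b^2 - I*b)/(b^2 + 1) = b/(b + I)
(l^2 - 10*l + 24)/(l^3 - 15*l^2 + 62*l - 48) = (l - 4)/(l^2 - 9*l + 8)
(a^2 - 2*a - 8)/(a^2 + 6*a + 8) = (a - 4)/(a + 4)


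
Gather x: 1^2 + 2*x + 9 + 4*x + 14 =6*x + 24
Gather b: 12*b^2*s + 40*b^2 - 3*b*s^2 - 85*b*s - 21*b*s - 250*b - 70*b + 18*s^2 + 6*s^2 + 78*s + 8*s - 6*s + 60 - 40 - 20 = b^2*(12*s + 40) + b*(-3*s^2 - 106*s - 320) + 24*s^2 + 80*s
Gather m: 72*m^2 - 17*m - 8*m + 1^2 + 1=72*m^2 - 25*m + 2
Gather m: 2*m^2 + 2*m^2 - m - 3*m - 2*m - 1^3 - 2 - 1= 4*m^2 - 6*m - 4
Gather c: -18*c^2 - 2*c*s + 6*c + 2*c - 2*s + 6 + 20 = -18*c^2 + c*(8 - 2*s) - 2*s + 26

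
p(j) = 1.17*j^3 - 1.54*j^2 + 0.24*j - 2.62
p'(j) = 3.51*j^2 - 3.08*j + 0.24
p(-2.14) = -21.65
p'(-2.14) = 22.91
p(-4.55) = -145.80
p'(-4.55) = 86.92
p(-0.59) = -3.54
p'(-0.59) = 3.28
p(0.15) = -2.61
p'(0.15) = -0.14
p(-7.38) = -558.54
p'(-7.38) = 214.14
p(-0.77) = -4.25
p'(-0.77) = 4.69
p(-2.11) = -20.97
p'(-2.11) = 22.37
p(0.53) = -2.75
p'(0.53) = -0.41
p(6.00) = 196.10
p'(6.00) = 108.12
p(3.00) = 15.83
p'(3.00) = 22.59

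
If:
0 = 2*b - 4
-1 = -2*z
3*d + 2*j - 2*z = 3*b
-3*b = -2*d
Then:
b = 2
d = 3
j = -1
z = 1/2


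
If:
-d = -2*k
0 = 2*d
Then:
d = 0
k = 0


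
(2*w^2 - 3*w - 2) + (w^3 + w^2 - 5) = w^3 + 3*w^2 - 3*w - 7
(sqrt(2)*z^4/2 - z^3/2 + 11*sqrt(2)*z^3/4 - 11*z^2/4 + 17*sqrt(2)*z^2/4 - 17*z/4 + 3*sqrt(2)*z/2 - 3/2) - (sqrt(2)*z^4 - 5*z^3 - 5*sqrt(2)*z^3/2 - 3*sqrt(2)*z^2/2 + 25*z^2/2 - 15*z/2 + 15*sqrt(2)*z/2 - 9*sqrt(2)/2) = -sqrt(2)*z^4/2 + 9*z^3/2 + 21*sqrt(2)*z^3/4 - 61*z^2/4 + 23*sqrt(2)*z^2/4 - 6*sqrt(2)*z + 13*z/4 - 3/2 + 9*sqrt(2)/2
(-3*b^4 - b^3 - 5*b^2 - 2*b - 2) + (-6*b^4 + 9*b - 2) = -9*b^4 - b^3 - 5*b^2 + 7*b - 4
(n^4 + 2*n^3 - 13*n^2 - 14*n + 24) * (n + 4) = n^5 + 6*n^4 - 5*n^3 - 66*n^2 - 32*n + 96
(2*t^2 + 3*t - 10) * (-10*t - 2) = -20*t^3 - 34*t^2 + 94*t + 20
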